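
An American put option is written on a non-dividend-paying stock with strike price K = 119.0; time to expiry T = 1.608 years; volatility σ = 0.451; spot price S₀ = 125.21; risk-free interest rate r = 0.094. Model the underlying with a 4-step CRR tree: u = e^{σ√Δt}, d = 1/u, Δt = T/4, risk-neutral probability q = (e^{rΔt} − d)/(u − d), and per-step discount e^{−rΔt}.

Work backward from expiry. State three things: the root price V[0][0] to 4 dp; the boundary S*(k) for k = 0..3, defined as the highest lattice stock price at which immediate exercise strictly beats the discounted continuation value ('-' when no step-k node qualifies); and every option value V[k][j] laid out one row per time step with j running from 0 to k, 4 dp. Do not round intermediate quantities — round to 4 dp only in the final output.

price = 17.0226
boundary = - - 70.6751 94.0703
tree:
17.0226
29.2576 5.8850
48.3249 12.1124 0.0000
65.9018 24.9297 0.0000 0.0000
79.1073 48.3249 0.0000 0.0000 0.0000

Δt=0.40200, u=1.33103, d=0.75130, q=0.49543, disc=e^(-rΔt)=0.96292
k=4 terminal: V=max(K-S,0) → 79.1073 48.3249 0.0000 0.0000 0.0000
k=3: j=0 S=53.0982 intr=65.9018 cont=61.4889 V=65.9018[EX]; j=1 S=94.0703 intr=24.9297 cont=23.4793 V=24.9297[EX]; j=2 S=166.6577 intr=0.0000 cont=0.0000 V=0.0000[hold]; j=3 S=295.2556 intr=0.0000 cont=0.0000 V=0.0000[hold]  S*(3)=94.0703
k=2: j=0 S=70.6751 intr=48.3249 cont=43.9121 V=48.3249[EX]; j=1 S=125.2100 intr=0.0000 cont=12.1124 V=12.1124[hold]; j=2 S=221.8256 intr=0.0000 cont=0.0000 V=0.0000[hold]  S*(2)=70.6751
k=1: j=0 S=94.0703 intr=24.9297 cont=29.2576 V=29.2576[hold]; j=1 S=166.6577 intr=0.0000 cont=5.8850 V=5.8850[hold]  S*(1)=-
k=0: j=0 S=125.2100 intr=0.0000 cont=17.0226 V=17.0226[hold]  S*(0)=-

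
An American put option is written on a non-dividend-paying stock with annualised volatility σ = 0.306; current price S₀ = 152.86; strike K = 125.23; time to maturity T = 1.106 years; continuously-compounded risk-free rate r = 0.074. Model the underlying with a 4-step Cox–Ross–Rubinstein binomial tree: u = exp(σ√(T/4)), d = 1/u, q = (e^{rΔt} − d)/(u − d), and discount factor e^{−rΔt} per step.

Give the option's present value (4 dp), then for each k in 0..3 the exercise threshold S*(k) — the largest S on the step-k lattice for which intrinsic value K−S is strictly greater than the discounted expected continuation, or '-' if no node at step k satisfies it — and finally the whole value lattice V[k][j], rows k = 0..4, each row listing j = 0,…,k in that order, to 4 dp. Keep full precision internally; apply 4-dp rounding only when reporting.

params: Δt=0.27650 u=1.17457 d=0.85137 q=0.52382 e^(-rΔt)=0.97975
t_4 payoffs: 44.9193 14.4315 0.0000 0.0000 0.0000
t_3: node(3,0) S=94.3308 payoff=30.8992 vs cont=28.3629 → 30.8992 [stop]  node(3,1) S=130.1409 payoff=0.0000 vs cont=6.7328 → 6.7328 [wait]  node(3,2) S=179.5453 payoff=0.0000 vs cont=0.0000 → 0.0000 [wait]  node(3,3) S=247.7046 payoff=0.0000 vs cont=0.0000 → 0.0000 [wait]  ⇒ S*(3)=94.3308
t_2: node(2,0) S=110.7985 payoff=14.4315 vs cont=17.8709 → 17.8709 [wait]  node(2,1) S=152.8600 payoff=0.0000 vs cont=3.1411 → 3.1411 [wait]  node(2,2) S=210.8890 payoff=0.0000 vs cont=0.0000 → 0.0000 [wait]  ⇒ S*(2)=-
t_1: node(1,0) S=130.1409 payoff=0.0000 vs cont=9.9495 → 9.9495 [wait]  node(1,1) S=179.5453 payoff=0.0000 vs cont=1.4654 → 1.4654 [wait]  ⇒ S*(1)=-
t_0: node(0,0) S=152.8600 payoff=0.0000 vs cont=5.3939 → 5.3939 [wait]  ⇒ S*(0)=-

price = 5.3939
boundary = - - - 94.3308
tree:
5.3939
9.9495 1.4654
17.8709 3.1411 0.0000
30.8992 6.7328 0.0000 0.0000
44.9193 14.4315 0.0000 0.0000 0.0000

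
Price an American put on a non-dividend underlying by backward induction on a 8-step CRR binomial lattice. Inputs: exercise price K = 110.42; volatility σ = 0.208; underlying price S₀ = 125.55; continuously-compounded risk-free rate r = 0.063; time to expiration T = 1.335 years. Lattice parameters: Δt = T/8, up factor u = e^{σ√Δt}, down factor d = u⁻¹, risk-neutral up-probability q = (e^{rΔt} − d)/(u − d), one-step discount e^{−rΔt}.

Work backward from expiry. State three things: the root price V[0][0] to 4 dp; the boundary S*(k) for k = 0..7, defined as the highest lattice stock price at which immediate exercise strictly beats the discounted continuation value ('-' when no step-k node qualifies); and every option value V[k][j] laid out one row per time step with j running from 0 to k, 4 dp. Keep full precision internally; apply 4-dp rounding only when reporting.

price = 3.2402
boundary = - - - - 89.3740 82.0936 89.3740 97.2999
tree:
3.2402
5.4115 1.4604
8.7998 2.6413 0.4865
13.8644 4.6728 0.9685 0.0869
21.0460 8.0393 1.9065 0.1913 0.0000
28.3264 13.3363 3.7003 0.4211 0.0000 0.0000
35.0136 21.0460 7.0527 0.9270 0.0000 0.0000 0.0000
41.1561 28.3264 13.1201 2.0404 0.0000 0.0000 0.0000 0.0000
46.7983 35.0136 21.0460 4.4913 0.0000 0.0000 0.0000 0.0000 0.0000

Δt=0.16687, u=1.08868, d=0.91854, q=0.54089, disc=e^(-rΔt)=0.98954
k=8 terminal: V=max(K-S,0) → 46.7983 35.0136 21.0460 4.4913 0.0000 0.0000 0.0000 0.0000 0.0000
k=7: j=0 S=69.2639 intr=41.1561 cont=40.0014 V=41.1561[EX]; j=1 S=82.0936 intr=28.3264 cont=27.1716 V=28.3264[EX]; j=2 S=97.2999 intr=13.1201 cont=11.9653 V=13.1201[EX]; j=3 S=115.3228 intr=0.0000 cont=2.0404 V=2.0404[hold]; j=4 S=136.6841 intr=0.0000 cont=0.0000 V=0.0000[hold]; j=5 S=162.0022 intr=0.0000 cont=0.0000 V=0.0000[hold]; j=6 S=192.0100 intr=0.0000 cont=0.0000 V=0.0000[hold]; j=7 S=227.5762 intr=0.0000 cont=0.0000 V=0.0000[hold]  S*(7)=97.2999
k=6: j=0 S=75.4064 intr=35.0136 cont=33.8588 V=35.0136[EX]; j=1 S=89.3740 intr=21.0460 cont=19.8913 V=21.0460[EX]; j=2 S=105.9287 intr=4.4913 cont=7.0527 V=7.0527[hold]; j=3 S=125.5500 intr=0.0000 cont=0.9270 V=0.9270[hold]; j=4 S=148.8057 intr=0.0000 cont=0.0000 V=0.0000[hold]; j=5 S=176.3691 intr=0.0000 cont=0.0000 V=0.0000[hold]; j=6 S=209.0380 intr=0.0000 cont=0.0000 V=0.0000[hold]  S*(6)=89.3740
k=5: j=0 S=82.0936 intr=28.3264 cont=27.1716 V=28.3264[EX]; j=1 S=97.2999 intr=13.1201 cont=13.3363 V=13.3363[hold]; j=2 S=115.3228 intr=0.0000 cont=3.7003 V=3.7003[hold]; j=3 S=136.6841 intr=0.0000 cont=0.4211 V=0.4211[hold]; j=4 S=162.0022 intr=0.0000 cont=0.0000 V=0.0000[hold]; j=5 S=192.0100 intr=0.0000 cont=0.0000 V=0.0000[hold]  S*(5)=82.0936
k=4: j=0 S=89.3740 intr=21.0460 cont=20.0070 V=21.0460[EX]; j=1 S=105.9287 intr=4.4913 cont=8.0393 V=8.0393[hold]; j=2 S=125.5500 intr=0.0000 cont=1.9065 V=1.9065[hold]; j=3 S=148.8057 intr=0.0000 cont=0.1913 V=0.1913[hold]; j=4 S=176.3691 intr=0.0000 cont=0.0000 V=0.0000[hold]  S*(4)=89.3740
k=3: j=0 S=97.2999 intr=13.1201 cont=13.8644 V=13.8644[hold]; j=1 S=115.3228 intr=0.0000 cont=4.6728 V=4.6728[hold]; j=2 S=136.6841 intr=0.0000 cont=0.9685 V=0.9685[hold]; j=3 S=162.0022 intr=0.0000 cont=0.0869 V=0.0869[hold]  S*(3)=-
k=2: j=0 S=105.9287 intr=4.4913 cont=8.7998 V=8.7998[hold]; j=1 S=125.5500 intr=0.0000 cont=2.6413 V=2.6413[hold]; j=2 S=148.8057 intr=0.0000 cont=0.4865 V=0.4865[hold]  S*(2)=-
k=1: j=0 S=115.3228 intr=0.0000 cont=5.4115 V=5.4115[hold]; j=1 S=136.6841 intr=0.0000 cont=1.4604 V=1.4604[hold]  S*(1)=-
k=0: j=0 S=125.5500 intr=0.0000 cont=3.2402 V=3.2402[hold]  S*(0)=-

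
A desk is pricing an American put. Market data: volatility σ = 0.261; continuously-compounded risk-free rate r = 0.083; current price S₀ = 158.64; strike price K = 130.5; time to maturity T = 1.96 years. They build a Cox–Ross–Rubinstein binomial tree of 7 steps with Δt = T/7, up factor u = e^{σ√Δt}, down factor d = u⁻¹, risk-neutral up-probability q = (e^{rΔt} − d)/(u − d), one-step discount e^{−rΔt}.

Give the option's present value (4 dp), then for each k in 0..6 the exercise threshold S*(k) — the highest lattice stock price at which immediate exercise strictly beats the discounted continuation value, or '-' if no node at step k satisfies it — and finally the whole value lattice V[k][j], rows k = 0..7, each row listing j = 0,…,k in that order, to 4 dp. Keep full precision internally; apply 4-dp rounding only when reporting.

Δt=0.28000  u=1.14810  d=0.87100  q=0.55038  discount=0.97703
step 7 (expiry): payoffs max(K−S,0) = 70.1670 50.9730 25.6728 0.0000 0.0000 0.0000 0.0000 0.0000
step 6: (k=6,j=0): S=69.2684, (K−S)⁺=61.2316, hold=58.2338 ⇒ V=61.2316 exercise | (k=6,j=1): S=91.3049, (K−S)⁺=39.1951, hold=36.1972 ⇒ V=39.1951 exercise | (k=6,j=2): S=120.3520, (K−S)⁺=10.1480, hold=11.2779 ⇒ V=11.2779 continue | (k=6,j=3): S=158.6400, (K−S)⁺=0.0000, hold=0.0000 ⇒ V=0.0000 continue | (k=6,j=4): S=209.1086, (K−S)⁺=0.0000, hold=0.0000 ⇒ V=0.0000 continue | (k=6,j=5): S=275.6330, (K−S)⁺=0.0000, hold=0.0000 ⇒ V=0.0000 continue | (k=6,j=6): S=363.3210, (K−S)⁺=0.0000, hold=0.0000 ⇒ V=0.0000 continue  boundary S*=91.3049
step 5: (k=5,j=0): S=79.5270, (K−S)⁺=50.9730, hold=47.9752 ⇒ V=50.9730 exercise | (k=5,j=1): S=104.8272, (K−S)⁺=25.6728, hold=23.2826 ⇒ V=25.6728 exercise | (k=5,j=2): S=138.1761, (K−S)⁺=0.0000, hold=4.9543 ⇒ V=4.9543 continue | (k=5,j=3): S=182.1346, (K−S)⁺=0.0000, hold=0.0000 ⇒ V=0.0000 continue | (k=5,j=4): S=240.0776, (K−S)⁺=0.0000, hold=0.0000 ⇒ V=0.0000 continue | (k=5,j=5): S=316.4542, (K−S)⁺=0.0000, hold=0.0000 ⇒ V=0.0000 continue  boundary S*=104.8272
step 4: (k=4,j=0): S=91.3049, (K−S)⁺=39.1951, hold=36.1972 ⇒ V=39.1951 exercise | (k=4,j=1): S=120.3520, (K−S)⁺=10.1480, hold=13.9420 ⇒ V=13.9420 continue | (k=4,j=2): S=158.6400, (K−S)⁺=0.0000, hold=2.1764 ⇒ V=2.1764 continue | (k=4,j=3): S=209.1086, (K−S)⁺=0.0000, hold=0.0000 ⇒ V=0.0000 continue | (k=4,j=4): S=275.6330, (K−S)⁺=0.0000, hold=0.0000 ⇒ V=0.0000 continue  boundary S*=91.3049
step 3: (k=3,j=0): S=104.8272, (K−S)⁺=25.6728, hold=24.7152 ⇒ V=25.6728 exercise | (k=3,j=1): S=138.1761, (K−S)⁺=0.0000, hold=7.2949 ⇒ V=7.2949 continue | (k=3,j=2): S=182.1346, (K−S)⁺=0.0000, hold=0.9561 ⇒ V=0.9561 continue | (k=3,j=3): S=240.0776, (K−S)⁺=0.0000, hold=0.0000 ⇒ V=0.0000 continue  boundary S*=104.8272
step 2: (k=2,j=0): S=120.3520, (K−S)⁺=10.1480, hold=15.2006 ⇒ V=15.2006 continue | (k=2,j=1): S=158.6400, (K−S)⁺=0.0000, hold=3.7187 ⇒ V=3.7187 continue | (k=2,j=2): S=209.1086, (K−S)⁺=0.0000, hold=0.4200 ⇒ V=0.4200 continue  boundary S*=-
step 1: (k=1,j=0): S=138.1761, (K−S)⁺=0.0000, hold=8.6772 ⇒ V=8.6772 continue | (k=1,j=1): S=182.1346, (K−S)⁺=0.0000, hold=1.8594 ⇒ V=1.8594 continue  boundary S*=-
step 0: (k=0,j=0): S=158.6400, (K−S)⁺=0.0000, hold=4.8117 ⇒ V=4.8117 continue  boundary S*=-

price = 4.8117
boundary = - - - 104.8272 91.3049 104.8272 91.3049
tree:
4.8117
8.6772 1.8594
15.2006 3.7187 0.4200
25.6728 7.2949 0.9561 0.0000
39.1951 13.9420 2.1764 0.0000 0.0000
50.9730 25.6728 4.9543 0.0000 0.0000 0.0000
61.2316 39.1951 11.2779 0.0000 0.0000 0.0000 0.0000
70.1670 50.9730 25.6728 0.0000 0.0000 0.0000 0.0000 0.0000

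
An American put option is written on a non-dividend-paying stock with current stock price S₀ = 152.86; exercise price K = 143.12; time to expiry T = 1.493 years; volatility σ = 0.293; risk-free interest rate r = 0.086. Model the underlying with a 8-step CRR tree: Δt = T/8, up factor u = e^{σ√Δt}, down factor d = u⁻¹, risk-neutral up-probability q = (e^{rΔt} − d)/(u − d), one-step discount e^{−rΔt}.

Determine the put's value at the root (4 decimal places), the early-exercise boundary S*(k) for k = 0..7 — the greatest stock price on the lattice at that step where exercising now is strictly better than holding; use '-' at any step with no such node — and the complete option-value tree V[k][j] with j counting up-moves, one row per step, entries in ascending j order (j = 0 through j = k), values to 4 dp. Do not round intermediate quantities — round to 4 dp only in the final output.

price = 10.5761
boundary = - - - 104.5634 92.1315 104.5634 118.6728 104.5634
tree:
10.5761
16.8057 5.4206
25.9021 9.3189 2.1580
38.5566 15.5637 4.1118 0.5058
50.9885 25.0673 7.6812 1.0985 0.0000
61.9423 38.5566 13.9696 2.3860 0.0000 0.0000
71.5938 50.9885 24.4472 5.1823 0.0000 0.0000 0.0000
80.0977 61.9423 38.5566 11.2558 0.0000 0.0000 0.0000 0.0000
87.5906 71.5938 50.9885 24.4472 0.0000 0.0000 0.0000 0.0000 0.0000

Δt=0.18663, u=1.13494, d=0.88111, q=0.53214, disc=e^(-rΔt)=0.98408
k=8 terminal: V=max(K-S,0) → 87.5906 71.5938 50.9885 24.4472 0.0000 0.0000 0.0000 0.0000 0.0000
k=7: j=0 S=63.0223 intr=80.0977 cont=77.8190 V=80.0977[EX]; j=1 S=81.1777 intr=61.9423 cont=59.6636 V=61.9423[EX]; j=2 S=104.5634 intr=38.5566 cont=36.2779 V=38.5566[EX]; j=3 S=134.6860 intr=8.4340 cont=11.2558 V=11.2558[hold]; j=4 S=173.4863 intr=0.0000 cont=0.0000 V=0.0000[hold]; j=5 S=223.4643 intr=0.0000 cont=0.0000 V=0.0000[hold]; j=6 S=287.8398 intr=0.0000 cont=0.0000 V=0.0000[hold]; j=7 S=370.7607 intr=0.0000 cont=0.0000 V=0.0000[hold]  S*(7)=104.5634
k=6: j=0 S=71.5262 intr=71.5938 cont=69.3151 V=71.5938[EX]; j=1 S=92.1315 intr=50.9885 cont=48.7098 V=50.9885[EX]; j=2 S=118.6728 intr=24.4472 cont=23.6462 V=24.4472[EX]; j=3 S=152.8600 intr=0.0000 cont=5.1823 V=5.1823[hold]; j=4 S=196.8959 intr=0.0000 cont=0.0000 V=0.0000[hold]; j=5 S=253.6177 intr=0.0000 cont=0.0000 V=0.0000[hold]; j=6 S=326.6798 intr=0.0000 cont=0.0000 V=0.0000[hold]  S*(6)=118.6728
k=5: j=0 S=81.1777 intr=61.9423 cont=59.6636 V=61.9423[EX]; j=1 S=104.5634 intr=38.5566 cont=36.2779 V=38.5566[EX]; j=2 S=134.6860 intr=8.4340 cont=13.9696 V=13.9696[hold]; j=3 S=173.4863 intr=0.0000 cont=2.3860 V=2.3860[hold]; j=4 S=223.4643 intr=0.0000 cont=0.0000 V=0.0000[hold]; j=5 S=287.8398 intr=0.0000 cont=0.0000 V=0.0000[hold]  S*(5)=104.5634
k=4: j=0 S=92.1315 intr=50.9885 cont=48.7098 V=50.9885[EX]; j=1 S=118.6728 intr=24.4472 cont=25.0673 V=25.0673[hold]; j=2 S=152.8600 intr=0.0000 cont=7.6812 V=7.6812[hold]; j=3 S=196.8959 intr=0.0000 cont=1.0985 V=1.0985[hold]; j=4 S=253.6177 intr=0.0000 cont=0.0000 V=0.0000[hold]  S*(4)=92.1315
k=3: j=0 S=104.5634 intr=38.5566 cont=36.6026 V=38.5566[EX]; j=1 S=134.6860 intr=8.4340 cont=15.5637 V=15.5637[hold]; j=2 S=173.4863 intr=0.0000 cont=4.1118 V=4.1118[hold]; j=3 S=223.4643 intr=0.0000 cont=0.5058 V=0.5058[hold]  S*(3)=104.5634
k=2: j=0 S=118.6728 intr=24.4472 cont=25.9021 V=25.9021[hold]; j=1 S=152.8600 intr=0.0000 cont=9.3189 V=9.3189[hold]; j=2 S=196.8959 intr=0.0000 cont=2.1580 V=2.1580[hold]  S*(2)=-
k=1: j=0 S=134.6860 intr=8.4340 cont=16.8057 V=16.8057[hold]; j=1 S=173.4863 intr=0.0000 cont=5.4206 V=5.4206[hold]  S*(1)=-
k=0: j=0 S=152.8600 intr=0.0000 cont=10.5761 V=10.5761[hold]  S*(0)=-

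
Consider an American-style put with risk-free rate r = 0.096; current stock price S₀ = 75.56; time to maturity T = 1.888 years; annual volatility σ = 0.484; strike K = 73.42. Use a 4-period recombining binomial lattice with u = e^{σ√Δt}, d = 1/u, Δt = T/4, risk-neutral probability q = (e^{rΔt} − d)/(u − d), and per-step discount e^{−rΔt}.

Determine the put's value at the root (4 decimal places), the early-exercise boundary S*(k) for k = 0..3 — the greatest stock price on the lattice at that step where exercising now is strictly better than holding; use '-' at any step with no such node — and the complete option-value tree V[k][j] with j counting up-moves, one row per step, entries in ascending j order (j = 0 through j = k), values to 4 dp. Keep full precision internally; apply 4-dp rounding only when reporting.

price = 12.6494
boundary = - - 38.8570 54.1852
tree:
12.6494
21.3650 4.6404
34.5630 9.4476 0.0000
45.5550 19.2348 0.0000 0.0000
53.4376 34.5630 0.0000 0.0000 0.0000

Δt=0.47200, u=1.39448, d=0.71712, q=0.48606, disc=e^(-rΔt)=0.95570
k=4 terminal: V=max(K-S,0) → 53.4376 34.5630 0.0000 0.0000 0.0000
k=3: j=0 S=27.8650 intr=45.5550 cont=42.3025 V=45.5550[EX]; j=1 S=54.1852 intr=19.2348 cont=16.9763 V=19.2348[EX]; j=2 S=105.3666 intr=0.0000 cont=0.0000 V=0.0000[hold]; j=3 S=204.8922 intr=0.0000 cont=0.0000 V=0.0000[hold]  S*(3)=54.1852
k=2: j=0 S=38.8570 intr=34.5630 cont=31.3104 V=34.5630[EX]; j=1 S=75.5600 intr=0.0000 cont=9.4476 V=9.4476[hold]; j=2 S=146.9313 intr=0.0000 cont=0.0000 V=0.0000[hold]  S*(2)=38.8570
k=1: j=0 S=54.1852 intr=19.2348 cont=21.3650 V=21.3650[hold]; j=1 S=105.3666 intr=0.0000 cont=4.6404 V=4.6404[hold]  S*(1)=-
k=0: j=0 S=75.5600 intr=0.0000 cont=12.6494 V=12.6494[hold]  S*(0)=-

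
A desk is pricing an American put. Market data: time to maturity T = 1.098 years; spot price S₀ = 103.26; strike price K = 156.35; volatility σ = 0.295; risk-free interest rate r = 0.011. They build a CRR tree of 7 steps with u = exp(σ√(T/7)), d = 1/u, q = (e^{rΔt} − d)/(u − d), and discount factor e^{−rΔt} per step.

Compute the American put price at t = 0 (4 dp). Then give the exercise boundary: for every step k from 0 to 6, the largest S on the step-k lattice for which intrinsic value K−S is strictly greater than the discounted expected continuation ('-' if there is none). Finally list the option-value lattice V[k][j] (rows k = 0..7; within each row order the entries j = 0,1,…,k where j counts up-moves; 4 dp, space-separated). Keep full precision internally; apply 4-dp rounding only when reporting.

params: Δt=0.15686 u=1.12393 d=0.88973 q=0.47820 e^(-rΔt)=0.99828
t_7 payoffs: 110.7730 98.7759 83.6207 64.4763 40.2925 9.7429 0.0000 0.0000
t_6: node(6,0) S=51.2255 payoff=105.1245 vs cont=104.8549 → 105.1245 [stop]  node(6,1) S=64.7095 payoff=91.6405 vs cont=91.3709 → 91.6405 [stop]  node(6,2) S=81.7429 payoff=74.6071 vs cont=74.3375 → 74.6071 [stop]  node(6,3) S=103.2600 payoff=53.0900 vs cont=52.8205 → 53.0900 [stop]  node(6,4) S=130.4410 payoff=25.9090 vs cont=25.6395 → 25.9090 [stop]  node(6,5) S=164.7767 payoff=0.0000 vs cont=5.0751 → 5.0751 [wait]  node(6,6) S=208.1506 payoff=0.0000 vs cont=0.0000 → 0.0000 [wait]  ⇒ S*(6)=130.4410
t_5: node(5,0) S=57.5741 payoff=98.7759 vs cont=98.5063 → 98.7759 [stop]  node(5,1) S=72.7293 payoff=83.6207 vs cont=83.3512 → 83.6207 [stop]  node(5,2) S=91.8737 payoff=64.4763 vs cont=64.2068 → 64.4763 [stop]  node(5,3) S=116.0575 payoff=40.2925 vs cont=40.0230 → 40.2925 [stop]  node(5,4) S=146.6071 payoff=9.7429 vs cont=15.9188 → 15.9188 [wait]  node(5,5) S=185.1982 payoff=0.0000 vs cont=2.6436 → 2.6436 [wait]  ⇒ S*(5)=116.0575
t_4: node(4,0) S=64.7095 payoff=91.6405 vs cont=91.3709 → 91.6405 [stop]  node(4,1) S=81.7429 payoff=74.6071 vs cont=74.3375 → 74.6071 [stop]  node(4,2) S=103.2600 payoff=53.0900 vs cont=52.8205 → 53.0900 [stop]  node(4,3) S=130.4410 payoff=25.9090 vs cont=28.5877 → 28.5877 [wait]  node(4,4) S=164.7767 payoff=0.0000 vs cont=9.5541 → 9.5541 [wait]  ⇒ S*(4)=103.2600
t_3: node(3,0) S=72.7293 payoff=83.6207 vs cont=83.3512 → 83.6207 [stop]  node(3,1) S=91.8737 payoff=64.4763 vs cont=64.2068 → 64.4763 [stop]  node(3,2) S=116.0575 payoff=40.2925 vs cont=41.3017 → 41.3017 [wait]  node(3,3) S=146.6071 payoff=9.7429 vs cont=19.4523 → 19.4523 [wait]  ⇒ S*(3)=91.8737
t_2: node(2,0) S=81.7429 payoff=74.6071 vs cont=74.3375 → 74.6071 [stop]  node(2,1) S=103.2600 payoff=53.0900 vs cont=53.3022 → 53.3022 [wait]  node(2,2) S=130.4410 payoff=25.9090 vs cont=30.8002 → 30.8002 [wait]  ⇒ S*(2)=81.7429
t_1: node(1,0) S=91.8737 payoff=64.4763 vs cont=64.3081 → 64.4763 [stop]  node(1,1) S=116.0575 payoff=40.2925 vs cont=42.4685 → 42.4685 [wait]  ⇒ S*(1)=91.8737
t_0: node(0,0) S=103.2600 payoff=53.0900 vs cont=53.8592 → 53.8592 [wait]  ⇒ S*(0)=-

price = 53.8592
boundary = - 91.8737 81.7429 91.8737 103.2600 116.0575 130.4410
tree:
53.8592
64.4763 42.4685
74.6071 53.3022 30.8002
83.6207 64.4763 41.3017 19.4523
91.6405 74.6071 53.0900 28.5877 9.5541
98.7759 83.6207 64.4763 40.2925 15.9188 2.6436
105.1245 91.6405 74.6071 53.0900 25.9090 5.0751 0.0000
110.7730 98.7759 83.6207 64.4763 40.2925 9.7429 0.0000 0.0000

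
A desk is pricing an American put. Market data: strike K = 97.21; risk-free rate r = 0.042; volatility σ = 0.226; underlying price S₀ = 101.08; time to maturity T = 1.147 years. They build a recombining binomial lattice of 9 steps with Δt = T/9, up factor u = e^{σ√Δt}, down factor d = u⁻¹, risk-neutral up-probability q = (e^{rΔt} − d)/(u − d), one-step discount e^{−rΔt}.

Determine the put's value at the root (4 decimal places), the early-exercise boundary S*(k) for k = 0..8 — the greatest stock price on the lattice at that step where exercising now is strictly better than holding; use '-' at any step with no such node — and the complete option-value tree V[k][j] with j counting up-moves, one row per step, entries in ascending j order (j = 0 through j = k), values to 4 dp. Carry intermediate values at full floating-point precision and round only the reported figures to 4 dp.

Δt=0.12744, u=1.08402, d=0.92249, q=0.51307, disc=e^(-rΔt)=0.99466
k=9 terminal: V=max(K-S,0) → 48.3095 39.7466 29.6842 17.8598 3.9649 0.0000 0.0000 0.0000 0.0000 0.0000
k=8: j=0 S=53.0093 intr=44.2007 cont=43.6817 V=44.2007[EX]; j=1 S=62.2917 intr=34.9183 cont=34.3993 V=34.9183[EX]; j=2 S=73.1996 intr=24.0104 cont=23.4915 V=24.0104[EX]; j=3 S=86.0175 intr=11.1925 cont=10.6735 V=11.1925[EX]; j=4 S=101.0800 intr=0.0000 cont=1.9203 V=1.9203[hold]; j=5 S=118.7800 intr=0.0000 cont=0.0000 V=0.0000[hold]; j=6 S=139.5795 intr=0.0000 cont=0.0000 V=0.0000[hold]; j=7 S=164.0212 intr=0.0000 cont=0.0000 V=0.0000[hold]; j=8 S=192.7428 intr=0.0000 cont=0.0000 V=0.0000[hold]  S*(8)=86.0175
k=7: j=0 S=57.4634 intr=39.7466 cont=39.2276 V=39.7466[EX]; j=1 S=67.5258 intr=29.6842 cont=29.1653 V=29.6842[EX]; j=2 S=79.3502 intr=17.8598 cont=17.3409 V=17.8598[EX]; j=3 S=93.2451 intr=3.9649 cont=6.4009 V=6.4009[hold]; j=4 S=109.5732 intr=0.0000 cont=0.9301 V=0.9301[hold]; j=5 S=128.7605 intr=0.0000 cont=0.0000 V=0.0000[hold]; j=6 S=151.3076 intr=0.0000 cont=0.0000 V=0.0000[hold]; j=7 S=177.8030 intr=0.0000 cont=0.0000 V=0.0000[hold]  S*(7)=79.3502
k=6: j=0 S=62.2917 intr=34.9183 cont=34.3993 V=34.9183[EX]; j=1 S=73.1996 intr=24.0104 cont=23.4915 V=24.0104[EX]; j=2 S=86.0175 intr=11.1925 cont=11.9167 V=11.9167[hold]; j=3 S=101.0800 intr=0.0000 cont=3.5748 V=3.5748[hold]; j=4 S=118.7800 intr=0.0000 cont=0.4505 V=0.4505[hold]; j=5 S=139.5795 intr=0.0000 cont=0.0000 V=0.0000[hold]; j=6 S=164.0212 intr=0.0000 cont=0.0000 V=0.0000[hold]  S*(6)=73.1996
k=5: j=0 S=67.5258 intr=29.6842 cont=29.1653 V=29.6842[EX]; j=1 S=79.3502 intr=17.8598 cont=17.7105 V=17.8598[EX]; j=2 S=93.2451 intr=3.9649 cont=7.5960 V=7.5960[hold]; j=3 S=109.5732 intr=0.0000 cont=1.9613 V=1.9613[hold]; j=4 S=128.7605 intr=0.0000 cont=0.2182 V=0.2182[hold]; j=5 S=151.3076 intr=0.0000 cont=0.0000 V=0.0000[hold]  S*(5)=79.3502
k=4: j=0 S=73.1996 intr=24.0104 cont=23.4915 V=24.0104[EX]; j=1 S=86.0175 intr=11.1925 cont=12.5266 V=12.5266[hold]; j=2 S=101.0800 intr=0.0000 cont=4.6799 V=4.6799[hold]; j=3 S=118.7800 intr=0.0000 cont=1.0613 V=1.0613[hold]; j=4 S=139.5795 intr=0.0000 cont=0.1057 V=0.1057[hold]  S*(4)=73.1996
k=3: j=0 S=79.3502 intr=17.8598 cont=18.0217 V=18.0217[hold]; j=1 S=93.2451 intr=3.9649 cont=8.4553 V=8.4553[hold]; j=2 S=109.5732 intr=0.0000 cont=2.8082 V=2.8082[hold]; j=3 S=128.7605 intr=0.0000 cont=0.5679 V=0.5679[hold]  S*(3)=-
k=2: j=0 S=86.0175 intr=11.1925 cont=13.0435 V=13.0435[hold]; j=1 S=101.0800 intr=0.0000 cont=5.5283 V=5.5283[hold]; j=2 S=118.7800 intr=0.0000 cont=1.6500 V=1.6500[hold]  S*(2)=-
k=1: j=0 S=93.2451 intr=3.9649 cont=9.1387 V=9.1387[hold]; j=1 S=109.5732 intr=0.0000 cont=3.5196 V=3.5196[hold]  S*(1)=-
k=0: j=0 S=101.0800 intr=0.0000 cont=6.2223 V=6.2223[hold]  S*(0)=-

price = 6.2223
boundary = - - - - 73.1996 79.3502 73.1996 79.3502 86.0175
tree:
6.2223
9.1387 3.5196
13.0435 5.5283 1.6500
18.0217 8.4553 2.8082 0.5679
24.0104 12.5266 4.6799 1.0613 0.1057
29.6842 17.8598 7.5960 1.9613 0.2182 0.0000
34.9183 24.0104 11.9167 3.5748 0.4505 0.0000 0.0000
39.7466 29.6842 17.8598 6.4009 0.9301 0.0000 0.0000 0.0000
44.2007 34.9183 24.0104 11.1925 1.9203 0.0000 0.0000 0.0000 0.0000
48.3095 39.7466 29.6842 17.8598 3.9649 0.0000 0.0000 0.0000 0.0000 0.0000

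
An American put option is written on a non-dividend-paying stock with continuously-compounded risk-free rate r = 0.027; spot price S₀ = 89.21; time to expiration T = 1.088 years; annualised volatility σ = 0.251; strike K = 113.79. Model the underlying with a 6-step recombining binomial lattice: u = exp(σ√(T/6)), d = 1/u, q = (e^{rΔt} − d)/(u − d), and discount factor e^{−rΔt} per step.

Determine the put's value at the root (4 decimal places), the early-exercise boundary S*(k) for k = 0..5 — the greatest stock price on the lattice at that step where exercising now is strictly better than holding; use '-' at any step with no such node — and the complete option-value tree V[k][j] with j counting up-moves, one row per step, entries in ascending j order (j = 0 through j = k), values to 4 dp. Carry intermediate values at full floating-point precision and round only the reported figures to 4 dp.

price = 25.5574
boundary = - 80.1668 72.0403 80.1668 89.2100 99.2733
tree:
25.5574
33.6232 17.6215
41.7497 24.9155 10.3906
49.0525 33.6232 16.3216 4.4719
55.6149 41.7497 24.5800 8.0989 0.8339
61.5121 49.0525 33.6232 14.5167 1.6634 0.0000
66.8115 55.6149 41.7497 24.5800 3.3181 0.0000 0.0000

params: Δt=0.18133 u=1.11281 d=0.89863 q=0.49622 e^(-rΔt)=0.99512
t_6 payoffs: 66.8115 55.6149 41.7497 24.5800 3.3181 0.0000 0.0000
t_5: node(5,0) S=52.2779 payoff=61.5121 vs cont=60.9564 → 61.5121 [stop]  node(5,1) S=64.7375 payoff=49.0525 vs cont=48.4967 → 49.0525 [stop]  node(5,2) S=80.1668 payoff=33.6232 vs cont=33.0675 → 33.6232 [stop]  node(5,3) S=99.2733 payoff=14.5167 vs cont=13.9609 → 14.5167 [stop]  node(5,4) S=122.9337 payoff=0.0000 vs cont=1.6634 → 1.6634 [wait]  node(5,5) S=152.2331 payoff=0.0000 vs cont=0.0000 → 0.0000 [wait]  ⇒ S*(5)=99.2733
t_4: node(4,0) S=58.1751 payoff=55.6149 vs cont=55.0592 → 55.6149 [stop]  node(4,1) S=72.0403 payoff=41.7497 vs cont=41.1940 → 41.7497 [stop]  node(4,2) S=89.2100 payoff=24.5800 vs cont=24.0242 → 24.5800 [stop]  node(4,3) S=110.4719 payoff=3.3181 vs cont=8.0989 → 8.0989 [wait]  node(4,4) S=136.8012 payoff=0.0000 vs cont=0.8339 → 0.8339 [wait]  ⇒ S*(4)=89.2100
t_3: node(3,0) S=64.7375 payoff=49.0525 vs cont=48.4967 → 49.0525 [stop]  node(3,1) S=80.1668 payoff=33.6232 vs cont=33.0675 → 33.6232 [stop]  node(3,2) S=99.2733 payoff=14.5167 vs cont=16.3216 → 16.3216 [wait]  node(3,3) S=122.9337 payoff=0.0000 vs cont=4.4719 → 4.4719 [wait]  ⇒ S*(3)=80.1668
t_2: node(2,0) S=72.0403 payoff=41.7497 vs cont=41.1940 → 41.7497 [stop]  node(2,1) S=89.2100 payoff=24.5800 vs cont=24.9155 → 24.9155 [wait]  node(2,2) S=110.4719 payoff=3.3181 vs cont=10.3906 → 10.3906 [wait]  ⇒ S*(2)=72.0403
t_1: node(1,0) S=80.1668 payoff=33.6232 vs cont=33.2332 → 33.6232 [stop]  node(1,1) S=99.2733 payoff=14.5167 vs cont=17.6215 → 17.6215 [wait]  ⇒ S*(1)=80.1668
t_0: node(0,0) S=89.2100 payoff=24.5800 vs cont=25.5574 → 25.5574 [wait]  ⇒ S*(0)=-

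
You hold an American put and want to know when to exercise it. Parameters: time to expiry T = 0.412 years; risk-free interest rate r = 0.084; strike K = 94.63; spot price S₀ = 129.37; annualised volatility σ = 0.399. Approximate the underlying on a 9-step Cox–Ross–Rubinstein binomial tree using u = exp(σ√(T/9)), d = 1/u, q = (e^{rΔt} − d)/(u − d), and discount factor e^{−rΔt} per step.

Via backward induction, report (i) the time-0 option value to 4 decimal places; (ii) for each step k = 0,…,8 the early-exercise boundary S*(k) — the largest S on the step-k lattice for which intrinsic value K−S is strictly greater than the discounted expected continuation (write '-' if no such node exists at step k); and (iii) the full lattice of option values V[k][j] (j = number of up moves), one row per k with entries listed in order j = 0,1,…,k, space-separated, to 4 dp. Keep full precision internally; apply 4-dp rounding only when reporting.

price = 1.1554
boundary = - - - - - - - 71.1716 77.5143
tree:
1.1554
1.9288 0.3947
3.1605 0.7177 0.0763
5.0644 1.2901 0.1536 0.0000
7.8956 2.2859 0.3092 0.0000 0.0000
11.8959 3.9752 0.6222 0.0000 0.0000 0.0000
17.1664 6.7422 1.2522 0.0000 0.0000 0.0000 0.0000
23.4584 11.0368 2.5202 0.0000 0.0000 0.0000 0.0000 0.0000
29.2822 17.1157 5.0720 0.0000 0.0000 0.0000 0.0000 0.0000 0.0000
34.6293 23.4584 10.2077 0.0000 0.0000 0.0000 0.0000 0.0000 0.0000 0.0000

Δt=0.04578, u=1.08912, d=0.91817, q=0.50121, disc=e^(-rΔt)=0.99616
k=9 terminal: V=max(K-S,0) → 34.6293 23.4584 10.2077 0.0000 0.0000 0.0000 0.0000 0.0000 0.0000 0.0000
k=8: j=0 S=65.3478 intr=29.2822 cont=28.9190 V=29.2822[EX]; j=1 S=77.5143 intr=17.1157 cont=16.7525 V=17.1157[EX]; j=2 S=91.9459 intr=2.6841 cont=5.0720 V=5.0720[hold]; j=3 S=109.0644 intr=0.0000 cont=0.0000 V=0.0000[hold]; j=4 S=129.3700 intr=0.0000 cont=0.0000 V=0.0000[hold]; j=5 S=153.4561 intr=0.0000 cont=0.0000 V=0.0000[hold]; j=6 S=182.0266 intr=0.0000 cont=0.0000 V=0.0000[hold]; j=7 S=215.9162 intr=0.0000 cont=0.0000 V=0.0000[hold]; j=8 S=256.1155 intr=0.0000 cont=0.0000 V=0.0000[hold]  S*(8)=77.5143
k=7: j=0 S=71.1716 intr=23.4584 cont=23.0952 V=23.4584[EX]; j=1 S=84.4223 intr=10.2077 cont=11.0368 V=11.0368[hold]; j=2 S=100.1400 intr=0.0000 cont=2.5202 V=2.5202[hold]; j=3 S=118.7841 intr=0.0000 cont=0.0000 V=0.0000[hold]; j=4 S=140.8993 intr=0.0000 cont=0.0000 V=0.0000[hold]; j=5 S=167.1319 intr=0.0000 cont=0.0000 V=0.0000[hold]; j=6 S=198.2486 intr=0.0000 cont=0.0000 V=0.0000[hold]; j=7 S=235.1585 intr=0.0000 cont=0.0000 V=0.0000[hold]  S*(7)=71.1716
k=6: j=0 S=77.5143 intr=17.1157 cont=17.1664 V=17.1664[hold]; j=1 S=91.9459 intr=2.6841 cont=6.7422 V=6.7422[hold]; j=2 S=109.0644 intr=0.0000 cont=1.2522 V=1.2522[hold]; j=3 S=129.3700 intr=0.0000 cont=0.0000 V=0.0000[hold]; j=4 S=153.4561 intr=0.0000 cont=0.0000 V=0.0000[hold]; j=5 S=182.0266 intr=0.0000 cont=0.0000 V=0.0000[hold]; j=6 S=215.9162 intr=0.0000 cont=0.0000 V=0.0000[hold]  S*(6)=-
k=5: j=0 S=84.4223 intr=10.2077 cont=11.8959 V=11.8959[hold]; j=1 S=100.1400 intr=0.0000 cont=3.9752 V=3.9752[hold]; j=2 S=118.7841 intr=0.0000 cont=0.6222 V=0.6222[hold]; j=3 S=140.8993 intr=0.0000 cont=0.0000 V=0.0000[hold]; j=4 S=167.1319 intr=0.0000 cont=0.0000 V=0.0000[hold]; j=5 S=198.2486 intr=0.0000 cont=0.0000 V=0.0000[hold]  S*(5)=-
k=4: j=0 S=91.9459 intr=2.6841 cont=7.8956 V=7.8956[hold]; j=1 S=109.0644 intr=0.0000 cont=2.2859 V=2.2859[hold]; j=2 S=129.3700 intr=0.0000 cont=0.3092 V=0.3092[hold]; j=3 S=153.4561 intr=0.0000 cont=0.0000 V=0.0000[hold]; j=4 S=182.0266 intr=0.0000 cont=0.0000 V=0.0000[hold]  S*(4)=-
k=3: j=0 S=100.1400 intr=0.0000 cont=5.0644 V=5.0644[hold]; j=1 S=118.7841 intr=0.0000 cont=1.2901 V=1.2901[hold]; j=2 S=140.8993 intr=0.0000 cont=0.1536 V=0.1536[hold]; j=3 S=167.1319 intr=0.0000 cont=0.0000 V=0.0000[hold]  S*(3)=-
k=2: j=0 S=109.0644 intr=0.0000 cont=3.1605 V=3.1605[hold]; j=1 S=129.3700 intr=0.0000 cont=0.7177 V=0.7177[hold]; j=2 S=153.4561 intr=0.0000 cont=0.0763 V=0.0763[hold]  S*(2)=-
k=1: j=0 S=118.7841 intr=0.0000 cont=1.9288 V=1.9288[hold]; j=1 S=140.8993 intr=0.0000 cont=0.3947 V=0.3947[hold]  S*(1)=-
k=0: j=0 S=129.3700 intr=0.0000 cont=1.1554 V=1.1554[hold]  S*(0)=-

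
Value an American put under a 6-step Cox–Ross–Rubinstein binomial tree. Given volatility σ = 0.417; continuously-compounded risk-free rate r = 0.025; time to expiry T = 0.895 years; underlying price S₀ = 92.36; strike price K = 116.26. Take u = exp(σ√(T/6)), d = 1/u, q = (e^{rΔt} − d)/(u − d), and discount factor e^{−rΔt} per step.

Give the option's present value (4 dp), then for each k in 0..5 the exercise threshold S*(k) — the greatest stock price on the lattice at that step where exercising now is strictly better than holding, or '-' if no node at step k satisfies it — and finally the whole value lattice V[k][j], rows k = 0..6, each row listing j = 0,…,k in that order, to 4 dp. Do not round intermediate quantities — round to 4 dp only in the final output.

Δt=0.14917, u=1.17475, d=0.85125, q=0.47137, disc=e^(-rΔt)=0.99628
k=6 terminal: V=max(K-S,0) → 81.1190 67.7642 49.3341 23.9000 0.0000 0.0000 0.0000
k=5: j=0 S=41.2819 intr=74.9781 cont=74.5454 V=74.9781[EX]; j=1 S=56.9704 intr=59.2896 cont=58.8569 V=59.2896[EX]; j=2 S=78.6211 intr=37.6389 cont=37.2062 V=37.6389[EX]; j=3 S=108.4998 intr=7.7602 cont=12.5872 V=12.5872[hold]; j=4 S=149.7334 intr=0.0000 cont=0.0000 V=0.0000[hold]; j=5 S=206.6372 intr=0.0000 cont=0.0000 V=0.0000[hold]  S*(5)=78.6211
k=4: j=0 S=48.4958 intr=67.7642 cont=67.3314 V=67.7642[EX]; j=1 S=66.9259 intr=49.3341 cont=48.9014 V=49.3341[EX]; j=2 S=92.3600 intr=23.9000 cont=25.7341 V=25.7341[hold]; j=3 S=127.4600 intr=0.0000 cont=6.6292 V=6.6292[hold]; j=4 S=175.8991 intr=0.0000 cont=0.0000 V=0.0000[hold]  S*(4)=66.9259
k=3: j=0 S=56.9704 intr=59.2896 cont=58.8569 V=59.2896[EX]; j=1 S=78.6211 intr=37.6389 cont=38.0675 V=38.0675[hold]; j=2 S=108.4998 intr=7.7602 cont=16.6663 V=16.6663[hold]; j=3 S=149.7334 intr=0.0000 cont=3.4913 V=3.4913[hold]  S*(3)=56.9704
k=2: j=0 S=66.9259 intr=49.3341 cont=49.1026 V=49.3341[EX]; j=1 S=92.3600 intr=23.9000 cont=27.8754 V=27.8754[hold]; j=2 S=127.4600 intr=0.0000 cont=10.4170 V=10.4170[hold]  S*(2)=66.9259
k=1: j=0 S=78.6211 intr=37.6389 cont=39.0731 V=39.0731[hold]; j=1 S=108.4998 intr=7.7602 cont=19.5729 V=19.5729[hold]  S*(1)=-
k=0: j=0 S=92.3600 intr=23.9000 cont=29.7700 V=29.7700[hold]  S*(0)=-

price = 29.7700
boundary = - - 66.9259 56.9704 66.9259 78.6211
tree:
29.7700
39.0731 19.5729
49.3341 27.8754 10.4170
59.2896 38.0675 16.6663 3.4913
67.7642 49.3341 25.7341 6.6292 0.0000
74.9781 59.2896 37.6389 12.5872 0.0000 0.0000
81.1190 67.7642 49.3341 23.9000 0.0000 0.0000 0.0000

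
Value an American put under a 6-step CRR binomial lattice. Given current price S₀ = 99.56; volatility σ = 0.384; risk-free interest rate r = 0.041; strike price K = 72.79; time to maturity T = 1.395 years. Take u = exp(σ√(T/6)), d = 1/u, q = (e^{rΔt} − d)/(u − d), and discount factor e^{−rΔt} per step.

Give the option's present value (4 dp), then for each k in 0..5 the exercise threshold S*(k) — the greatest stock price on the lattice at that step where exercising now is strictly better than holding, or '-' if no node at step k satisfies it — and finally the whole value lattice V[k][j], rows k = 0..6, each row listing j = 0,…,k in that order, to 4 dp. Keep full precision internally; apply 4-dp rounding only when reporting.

Δt=0.23250, u=1.20341, d=0.83097, q=0.47956, disc=e^(-rΔt)=0.99051
k=6 terminal: V=max(K-S,0) → 40.0102 25.3186 4.0422 0.0000 0.0000 0.0000 0.0000
k=5: j=0 S=39.4475 intr=33.3425 cont=32.6520 V=33.3425[EX]; j=1 S=57.1275 intr=15.6625 cont=14.9719 V=15.6625[EX]; j=2 S=82.7317 intr=0.0000 cont=2.0838 V=2.0838[hold]; j=3 S=119.8114 intr=0.0000 cont=0.0000 V=0.0000[hold]; j=4 S=173.5099 intr=0.0000 cont=0.0000 V=0.0000[hold]; j=5 S=251.2758 intr=0.0000 cont=0.0000 V=0.0000[hold]  S*(5)=57.1275
k=4: j=0 S=47.4714 intr=25.3186 cont=24.6280 V=25.3186[EX]; j=1 S=68.7478 intr=4.0422 cont=9.0639 V=9.0639[hold]; j=2 S=99.5600 intr=0.0000 cont=1.0742 V=1.0742[hold]; j=3 S=144.1820 intr=0.0000 cont=0.0000 V=0.0000[hold]; j=4 S=208.8033 intr=0.0000 cont=0.0000 V=0.0000[hold]  S*(4)=47.4714
k=3: j=0 S=57.1275 intr=15.6625 cont=17.3572 V=17.3572[hold]; j=1 S=82.7317 intr=0.0000 cont=5.1827 V=5.1827[hold]; j=2 S=119.8114 intr=0.0000 cont=0.5538 V=0.5538[hold]; j=3 S=173.5099 intr=0.0000 cont=0.0000 V=0.0000[hold]  S*(3)=-
k=2: j=0 S=68.7478 intr=4.0422 cont=11.4095 V=11.4095[hold]; j=1 S=99.5600 intr=0.0000 cont=2.9347 V=2.9347[hold]; j=2 S=144.1820 intr=0.0000 cont=0.2855 V=0.2855[hold]  S*(2)=-
k=1: j=0 S=82.7317 intr=0.0000 cont=7.2757 V=7.2757[hold]; j=1 S=119.8114 intr=0.0000 cont=1.6485 V=1.6485[hold]  S*(1)=-
k=0: j=0 S=99.5600 intr=0.0000 cont=4.5337 V=4.5337[hold]  S*(0)=-

price = 4.5337
boundary = - - - - 47.4714 57.1275
tree:
4.5337
7.2757 1.6485
11.4095 2.9347 0.2855
17.3572 5.1827 0.5538 0.0000
25.3186 9.0639 1.0742 0.0000 0.0000
33.3425 15.6625 2.0838 0.0000 0.0000 0.0000
40.0102 25.3186 4.0422 0.0000 0.0000 0.0000 0.0000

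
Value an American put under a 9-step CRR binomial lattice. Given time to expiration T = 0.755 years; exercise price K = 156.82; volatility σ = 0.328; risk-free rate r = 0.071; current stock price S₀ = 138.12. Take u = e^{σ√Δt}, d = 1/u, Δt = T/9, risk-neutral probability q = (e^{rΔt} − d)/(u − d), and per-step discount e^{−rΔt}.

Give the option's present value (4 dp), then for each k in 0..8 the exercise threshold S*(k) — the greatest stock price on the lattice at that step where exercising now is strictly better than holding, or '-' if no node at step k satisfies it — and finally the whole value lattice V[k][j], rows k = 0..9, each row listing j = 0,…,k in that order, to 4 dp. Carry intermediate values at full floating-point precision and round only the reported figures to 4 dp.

Δt=0.08389  u=1.09966  d=0.90937  q=0.50766  discount=0.99406
step 9 (expiry): payoffs max(K−S,0) = 98.0802 85.7888 70.9255 52.9520 31.2175 4.9350 0.0000 0.0000 0.0000 0.0000
step 8: (k=8,j=0): S=64.5938, (K−S)⁺=92.2262, hold=91.2949 ⇒ V=92.2262 exercise | (k=8,j=1): S=78.1101, (K−S)⁺=78.7099, hold=77.7786 ⇒ V=78.7099 exercise | (k=8,j=2): S=94.4547, (K−S)⁺=62.3653, hold=61.4340 ⇒ V=62.3653 exercise | (k=8,j=3): S=114.2195, (K−S)⁺=42.6005, hold=41.6693 ⇒ V=42.6005 exercise | (k=8,j=4): S=138.1200, (K−S)⁺=18.7000, hold=17.7687 ⇒ V=18.7000 exercise | (k=8,j=5): S=167.0217, (K−S)⁺=0.0000, hold=2.4153 ⇒ V=2.4153 continue | (k=8,j=6): S=201.9712, (K−S)⁺=0.0000, hold=0.0000 ⇒ V=0.0000 continue | (k=8,j=7): S=244.2338, (K−S)⁺=0.0000, hold=0.0000 ⇒ V=0.0000 continue | (k=8,j=8): S=295.3400, (K−S)⁺=0.0000, hold=0.0000 ⇒ V=0.0000 continue  boundary S*=138.1200
step 7: (k=7,j=0): S=71.0312, (K−S)⁺=85.7888, hold=84.8575 ⇒ V=85.7888 exercise | (k=7,j=1): S=85.8945, (K−S)⁺=70.9255, hold=69.9942 ⇒ V=70.9255 exercise | (k=7,j=2): S=103.8680, (K−S)⁺=52.9520, hold=52.0207 ⇒ V=52.9520 exercise | (k=7,j=3): S=125.6025, (K−S)⁺=31.2175, hold=30.2862 ⇒ V=31.2175 exercise | (k=7,j=4): S=151.8850, (K−S)⁺=4.9350, hold=10.3709 ⇒ V=10.3709 continue | (k=7,j=5): S=183.6670, (K−S)⁺=0.0000, hold=1.1821 ⇒ V=1.1821 continue | (k=7,j=6): S=222.0995, (K−S)⁺=0.0000, hold=0.0000 ⇒ V=0.0000 continue | (k=7,j=7): S=268.5740, (K−S)⁺=0.0000, hold=0.0000 ⇒ V=0.0000 continue  boundary S*=125.6025
step 6: (k=6,j=0): S=78.1101, (K−S)⁺=78.7099, hold=77.7786 ⇒ V=78.7099 exercise | (k=6,j=1): S=94.4547, (K−S)⁺=62.3653, hold=61.4340 ⇒ V=62.3653 exercise | (k=6,j=2): S=114.2195, (K−S)⁺=42.6005, hold=41.6693 ⇒ V=42.6005 exercise | (k=6,j=3): S=138.1200, (K−S)⁺=18.7000, hold=20.5119 ⇒ V=20.5119 continue | (k=6,j=4): S=167.0217, (K−S)⁺=0.0000, hold=5.6722 ⇒ V=5.6722 continue | (k=6,j=5): S=201.9712, (K−S)⁺=0.0000, hold=0.5785 ⇒ V=0.5785 continue | (k=6,j=6): S=244.2338, (K−S)⁺=0.0000, hold=0.0000 ⇒ V=0.0000 continue  boundary S*=114.2195
step 5: (k=5,j=0): S=85.8945, (K−S)⁺=70.9255, hold=69.9942 ⇒ V=70.9255 exercise | (k=5,j=1): S=103.8680, (K−S)⁺=52.9520, hold=52.0207 ⇒ V=52.9520 exercise | (k=5,j=2): S=125.6025, (K−S)⁺=31.2175, hold=31.2006 ⇒ V=31.2175 exercise | (k=5,j=3): S=151.8850, (K−S)⁺=4.9350, hold=12.9013 ⇒ V=12.9013 continue | (k=5,j=4): S=183.6670, (K−S)⁺=0.0000, hold=3.0680 ⇒ V=3.0680 continue | (k=5,j=5): S=222.0995, (K−S)⁺=0.0000, hold=0.2831 ⇒ V=0.2831 continue  boundary S*=125.6025
step 4: (k=4,j=0): S=94.4547, (K−S)⁺=62.3653, hold=61.4340 ⇒ V=62.3653 exercise | (k=4,j=1): S=114.2195, (K−S)⁺=42.6005, hold=41.6693 ⇒ V=42.6005 exercise | (k=4,j=2): S=138.1200, (K−S)⁺=18.7000, hold=21.7889 ⇒ V=21.7889 continue | (k=4,j=3): S=167.0217, (K−S)⁺=0.0000, hold=7.8623 ⇒ V=7.8623 continue | (k=4,j=4): S=201.9712, (K−S)⁺=0.0000, hold=1.6444 ⇒ V=1.6444 continue  boundary S*=114.2195
step 3: (k=3,j=0): S=103.8680, (K−S)⁺=52.9520, hold=52.0207 ⇒ V=52.9520 exercise | (k=3,j=1): S=125.6025, (K−S)⁺=31.2175, hold=31.8450 ⇒ V=31.8450 continue | (k=3,j=2): S=151.8850, (K−S)⁺=4.9350, hold=14.6315 ⇒ V=14.6315 continue | (k=3,j=3): S=183.6670, (K−S)⁺=0.0000, hold=4.6778 ⇒ V=4.6778 continue  boundary S*=103.8680
step 2: (k=2,j=0): S=114.2195, (K−S)⁺=42.6005, hold=41.9860 ⇒ V=42.6005 exercise | (k=2,j=1): S=138.1200, (K−S)⁺=18.7000, hold=22.9692 ⇒ V=22.9692 continue | (k=2,j=2): S=167.0217, (K−S)⁺=0.0000, hold=9.5215 ⇒ V=9.5215 continue  boundary S*=114.2195
step 1: (k=1,j=0): S=125.6025, (K−S)⁺=31.2175, hold=32.4406 ⇒ V=32.4406 continue | (k=1,j=1): S=151.8850, (K−S)⁺=4.9350, hold=16.0464 ⇒ V=16.0464 continue  boundary S*=-
step 0: (k=0,j=0): S=138.1200, (K−S)⁺=18.7000, hold=23.9747 ⇒ V=23.9747 continue  boundary S*=-

price = 23.9747
boundary = - - 114.2195 103.8680 114.2195 125.6025 114.2195 125.6025 138.1200
tree:
23.9747
32.4406 16.0464
42.6005 22.9692 9.5215
52.9520 31.8450 14.6315 4.6778
62.3653 42.6005 21.7889 7.8623 1.6444
70.9255 52.9520 31.2175 12.9013 3.0680 0.2831
78.7099 62.3653 42.6005 20.5119 5.6722 0.5785 0.0000
85.7888 70.9255 52.9520 31.2175 10.3709 1.1821 0.0000 0.0000
92.2262 78.7099 62.3653 42.6005 18.7000 2.4153 0.0000 0.0000 0.0000
98.0802 85.7888 70.9255 52.9520 31.2175 4.9350 0.0000 0.0000 0.0000 0.0000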